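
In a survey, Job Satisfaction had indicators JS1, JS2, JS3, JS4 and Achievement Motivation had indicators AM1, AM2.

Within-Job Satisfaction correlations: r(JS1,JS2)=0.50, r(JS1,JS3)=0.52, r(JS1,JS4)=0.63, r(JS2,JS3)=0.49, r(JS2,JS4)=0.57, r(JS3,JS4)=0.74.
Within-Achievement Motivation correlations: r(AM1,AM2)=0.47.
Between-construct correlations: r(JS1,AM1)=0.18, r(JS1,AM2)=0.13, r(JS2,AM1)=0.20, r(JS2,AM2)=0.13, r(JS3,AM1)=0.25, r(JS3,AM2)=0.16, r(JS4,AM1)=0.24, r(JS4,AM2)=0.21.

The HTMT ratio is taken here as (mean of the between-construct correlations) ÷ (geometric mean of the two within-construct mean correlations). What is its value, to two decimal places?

0.36

Mean heterotrait r = 1.50/8 = 0.1875.
Mean within-JS = 3.45/6 = 0.5750; mean within-AM = 0.47/1 = 0.4700.
Geometric mean = √(0.5750 × 0.4700) = 0.5199.
HTMT = 0.1875 / 0.5199 = 0.36.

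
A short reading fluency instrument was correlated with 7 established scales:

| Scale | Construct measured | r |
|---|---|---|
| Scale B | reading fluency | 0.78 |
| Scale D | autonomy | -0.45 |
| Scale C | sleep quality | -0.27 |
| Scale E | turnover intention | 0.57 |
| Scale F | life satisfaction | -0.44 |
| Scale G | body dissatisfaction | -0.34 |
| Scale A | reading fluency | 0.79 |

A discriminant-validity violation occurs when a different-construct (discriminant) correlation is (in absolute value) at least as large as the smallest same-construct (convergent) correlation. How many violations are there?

0

Convergent (same construct = reading fluency): Scale B, Scale A.
Smallest convergent = 0.78. Discriminant |r|: 0.45, 0.27, 0.57, 0.44, 0.34; count ≥ 0.78 → 0.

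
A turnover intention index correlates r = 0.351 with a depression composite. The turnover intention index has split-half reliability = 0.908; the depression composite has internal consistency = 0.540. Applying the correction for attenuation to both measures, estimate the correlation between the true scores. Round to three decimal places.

r_true = r_obs / √(r_xx · r_yy) = 0.351 / √(0.908 × 0.540) = 0.351 / √0.490320 = 0.351 / 0.7002 ≈ 0.501.

0.501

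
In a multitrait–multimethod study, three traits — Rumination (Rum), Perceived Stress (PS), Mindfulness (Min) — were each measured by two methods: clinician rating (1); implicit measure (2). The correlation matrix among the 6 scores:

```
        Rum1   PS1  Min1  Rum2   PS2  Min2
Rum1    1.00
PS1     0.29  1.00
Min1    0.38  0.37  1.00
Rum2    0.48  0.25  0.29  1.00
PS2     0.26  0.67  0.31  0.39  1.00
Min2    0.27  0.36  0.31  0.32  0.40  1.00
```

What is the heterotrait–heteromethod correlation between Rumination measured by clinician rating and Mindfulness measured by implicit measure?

0.27

Different traits and methods: r(Rum1, Min2) = 0.27.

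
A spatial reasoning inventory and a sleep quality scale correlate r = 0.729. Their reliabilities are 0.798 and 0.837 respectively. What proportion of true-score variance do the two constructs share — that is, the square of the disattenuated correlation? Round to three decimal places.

0.796

Disattenuated r = 0.729 / √(0.798 × 0.837) = 0.729 / 0.8173 = 0.8920.
Shared true-score variance = 0.8920² = 0.7957 ≈ 0.796.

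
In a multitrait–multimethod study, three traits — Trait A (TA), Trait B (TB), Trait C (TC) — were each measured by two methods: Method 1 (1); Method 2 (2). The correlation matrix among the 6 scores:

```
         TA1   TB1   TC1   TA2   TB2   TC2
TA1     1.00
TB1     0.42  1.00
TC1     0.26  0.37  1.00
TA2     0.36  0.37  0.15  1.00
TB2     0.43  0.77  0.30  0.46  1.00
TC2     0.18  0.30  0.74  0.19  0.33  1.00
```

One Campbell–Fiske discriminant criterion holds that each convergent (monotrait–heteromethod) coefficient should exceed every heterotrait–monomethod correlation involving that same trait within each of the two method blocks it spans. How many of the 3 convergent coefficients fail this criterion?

Each convergent coefficient versus the relevant comparison correlations:
TA (methods 1·2): 0.36 vs {0.42, 0.46, 0.26, 0.19} → fail.
TB (methods 1·2): 0.77 vs {0.42, 0.46, 0.37, 0.33} → pass.
TC (methods 1·2): 0.74 vs {0.26, 0.19, 0.37, 0.33} → pass.
1 of 3 fail.

1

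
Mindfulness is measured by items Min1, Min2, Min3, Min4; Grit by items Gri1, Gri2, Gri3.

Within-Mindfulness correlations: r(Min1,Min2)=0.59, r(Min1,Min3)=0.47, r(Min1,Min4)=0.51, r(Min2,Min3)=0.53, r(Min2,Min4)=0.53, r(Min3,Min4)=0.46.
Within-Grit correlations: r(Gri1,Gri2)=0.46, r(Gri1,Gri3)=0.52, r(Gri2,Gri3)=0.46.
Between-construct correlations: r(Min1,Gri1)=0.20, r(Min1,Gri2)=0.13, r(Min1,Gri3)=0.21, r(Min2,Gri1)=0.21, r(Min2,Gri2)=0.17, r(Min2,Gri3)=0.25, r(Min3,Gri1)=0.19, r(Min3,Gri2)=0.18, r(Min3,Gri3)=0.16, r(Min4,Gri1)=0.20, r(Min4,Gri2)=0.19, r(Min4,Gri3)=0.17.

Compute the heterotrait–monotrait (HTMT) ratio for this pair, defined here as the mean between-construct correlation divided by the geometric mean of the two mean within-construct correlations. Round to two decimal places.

0.38

Mean between = 2.26/12 = 0.1883.
Mean within-Min = 3.09/6 = 0.5150; mean within-Gri = 1.44/3 = 0.4800.
Geometric mean = √(0.5150 × 0.4800) = 0.4972.
HTMT = 0.1883 / 0.4972 = 0.38.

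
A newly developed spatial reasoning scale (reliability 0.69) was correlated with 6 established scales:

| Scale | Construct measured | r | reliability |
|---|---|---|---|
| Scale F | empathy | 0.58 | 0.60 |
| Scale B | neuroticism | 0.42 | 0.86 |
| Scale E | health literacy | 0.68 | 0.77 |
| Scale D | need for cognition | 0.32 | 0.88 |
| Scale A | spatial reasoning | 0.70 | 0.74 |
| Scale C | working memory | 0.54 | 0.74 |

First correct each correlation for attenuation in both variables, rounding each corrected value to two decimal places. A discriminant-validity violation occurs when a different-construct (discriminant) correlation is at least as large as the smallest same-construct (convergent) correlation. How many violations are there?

Disattenuated r (r / √(r_scale · r_new)):
  Scale F (disc): 0.58 / √(0.60·0.69) = 0.90
  Scale B (disc): 0.42 / √(0.86·0.69) = 0.55
  Scale E (disc): 0.68 / √(0.77·0.69) = 0.93
  Scale D (disc): 0.32 / √(0.88·0.69) = 0.41
  Scale A (conv): 0.70 / √(0.74·0.69) = 0.98
  Scale C (disc): 0.54 / √(0.74·0.69) = 0.76
Smallest convergent = 0.98. Discriminant values: 0.90, 0.55, 0.93, 0.41, 0.76; count ≥ 0.98 → 0.

0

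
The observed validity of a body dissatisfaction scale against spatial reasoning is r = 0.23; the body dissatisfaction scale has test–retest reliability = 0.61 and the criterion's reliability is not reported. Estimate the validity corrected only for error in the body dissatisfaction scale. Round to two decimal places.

Single correction: r_c = r_obs / √r_xx = 0.23 / √0.61 = 0.23 / 0.7810 ≈ 0.29.

0.29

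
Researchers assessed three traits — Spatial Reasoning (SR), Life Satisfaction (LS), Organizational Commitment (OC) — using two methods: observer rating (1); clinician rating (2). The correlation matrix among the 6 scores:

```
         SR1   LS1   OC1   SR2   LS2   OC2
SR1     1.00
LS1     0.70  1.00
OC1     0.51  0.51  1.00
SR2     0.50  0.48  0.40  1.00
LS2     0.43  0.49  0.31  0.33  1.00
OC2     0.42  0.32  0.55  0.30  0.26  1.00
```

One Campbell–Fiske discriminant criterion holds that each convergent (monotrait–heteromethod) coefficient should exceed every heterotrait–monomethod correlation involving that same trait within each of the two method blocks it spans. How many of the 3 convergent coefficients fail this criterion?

2

Each convergent coefficient versus the relevant comparison correlations:
SR (methods 1·2): 0.50 vs {0.70, 0.33, 0.51, 0.30} → fail.
LS (methods 1·2): 0.49 vs {0.70, 0.33, 0.51, 0.26} → fail.
OC (methods 1·2): 0.55 vs {0.51, 0.30, 0.51, 0.26} → pass.
2 of 3 fail.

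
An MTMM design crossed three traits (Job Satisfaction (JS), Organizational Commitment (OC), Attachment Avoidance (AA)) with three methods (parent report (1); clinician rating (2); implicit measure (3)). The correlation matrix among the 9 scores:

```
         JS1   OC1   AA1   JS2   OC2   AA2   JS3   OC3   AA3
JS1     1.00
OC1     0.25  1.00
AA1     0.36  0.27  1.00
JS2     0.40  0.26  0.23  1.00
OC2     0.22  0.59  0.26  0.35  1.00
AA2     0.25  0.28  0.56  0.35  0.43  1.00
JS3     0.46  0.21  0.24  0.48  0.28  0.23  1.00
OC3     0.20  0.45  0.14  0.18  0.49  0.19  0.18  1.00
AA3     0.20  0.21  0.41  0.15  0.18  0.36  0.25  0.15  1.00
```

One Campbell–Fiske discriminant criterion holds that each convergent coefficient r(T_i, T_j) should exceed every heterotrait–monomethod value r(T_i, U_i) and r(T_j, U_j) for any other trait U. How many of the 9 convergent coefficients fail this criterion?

Checking each validity diagonal entry against its comparison values:
JS (methods 1·2): 0.40 vs {0.25, 0.35, 0.36, 0.35} → pass.
JS (methods 1·3): 0.46 vs {0.25, 0.18, 0.36, 0.25} → pass.
JS (methods 2·3): 0.48 vs {0.35, 0.18, 0.35, 0.25} → pass.
OC (methods 1·2): 0.59 vs {0.25, 0.35, 0.27, 0.43} → pass.
OC (methods 1·3): 0.45 vs {0.25, 0.18, 0.27, 0.15} → pass.
OC (methods 2·3): 0.49 vs {0.35, 0.18, 0.43, 0.15} → pass.
AA (methods 1·2): 0.56 vs {0.36, 0.35, 0.27, 0.43} → pass.
AA (methods 1·3): 0.41 vs {0.36, 0.25, 0.27, 0.15} → pass.
AA (methods 2·3): 0.36 vs {0.35, 0.25, 0.43, 0.15} → fail.
1 of 9 fail.

1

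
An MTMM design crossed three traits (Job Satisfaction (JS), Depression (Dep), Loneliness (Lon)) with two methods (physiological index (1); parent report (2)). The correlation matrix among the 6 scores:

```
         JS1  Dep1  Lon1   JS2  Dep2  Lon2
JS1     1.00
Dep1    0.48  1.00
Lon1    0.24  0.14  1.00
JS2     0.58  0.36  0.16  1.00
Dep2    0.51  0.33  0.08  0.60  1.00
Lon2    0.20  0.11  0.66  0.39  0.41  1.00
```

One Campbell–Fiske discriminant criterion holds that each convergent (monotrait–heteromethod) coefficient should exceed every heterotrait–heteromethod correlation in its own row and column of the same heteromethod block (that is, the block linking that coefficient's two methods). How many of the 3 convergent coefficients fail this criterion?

Convergent coefficients and their comparison sets:
JS (methods 1·2): 0.58 vs {0.51, 0.36, 0.20, 0.16} → pass.
Dep (methods 1·2): 0.33 vs {0.36, 0.51, 0.11, 0.08} → fail.
Lon (methods 1·2): 0.66 vs {0.16, 0.20, 0.08, 0.11} → pass.
1 of 3 fail.

1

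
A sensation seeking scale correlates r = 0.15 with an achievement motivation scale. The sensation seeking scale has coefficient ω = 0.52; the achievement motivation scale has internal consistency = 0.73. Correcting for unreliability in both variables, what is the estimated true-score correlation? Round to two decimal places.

0.24

r_true = r_obs / √(r_xx · r_yy) = 0.15 / √(0.52 × 0.73) = 0.15 / √0.3796 = 0.15 / 0.6161 ≈ 0.24.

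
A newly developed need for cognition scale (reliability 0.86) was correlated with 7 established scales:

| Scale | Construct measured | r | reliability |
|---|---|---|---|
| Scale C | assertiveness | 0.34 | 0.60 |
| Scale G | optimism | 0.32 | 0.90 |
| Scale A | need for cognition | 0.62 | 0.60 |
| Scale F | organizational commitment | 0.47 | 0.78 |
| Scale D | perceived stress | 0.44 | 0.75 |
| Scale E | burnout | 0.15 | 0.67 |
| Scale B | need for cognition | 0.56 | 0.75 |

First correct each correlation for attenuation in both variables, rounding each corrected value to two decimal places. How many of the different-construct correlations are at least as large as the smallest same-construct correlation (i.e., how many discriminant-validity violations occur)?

0

Disattenuated r (r / √(r_scale · r_new)):
  Scale C (disc): 0.34 / √(0.60·0.86) = 0.47
  Scale G (disc): 0.32 / √(0.90·0.86) = 0.36
  Scale A (conv): 0.62 / √(0.60·0.86) = 0.86
  Scale F (disc): 0.47 / √(0.78·0.86) = 0.57
  Scale D (disc): 0.44 / √(0.75·0.86) = 0.55
  Scale E (disc): 0.15 / √(0.67·0.86) = 0.20
  Scale B (conv): 0.56 / √(0.75·0.86) = 0.70
Smallest convergent = 0.70. Discriminant values: 0.47, 0.36, 0.57, 0.55, 0.20; count ≥ 0.70 → 0.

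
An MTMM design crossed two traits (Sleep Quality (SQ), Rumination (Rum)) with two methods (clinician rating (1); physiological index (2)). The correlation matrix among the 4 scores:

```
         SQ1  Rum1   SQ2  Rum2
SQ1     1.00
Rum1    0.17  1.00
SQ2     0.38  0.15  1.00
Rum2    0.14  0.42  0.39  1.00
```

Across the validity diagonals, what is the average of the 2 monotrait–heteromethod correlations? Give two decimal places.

0.40

Convergent values: 0.38, 0.42; mean = 0.80/2 = 0.40.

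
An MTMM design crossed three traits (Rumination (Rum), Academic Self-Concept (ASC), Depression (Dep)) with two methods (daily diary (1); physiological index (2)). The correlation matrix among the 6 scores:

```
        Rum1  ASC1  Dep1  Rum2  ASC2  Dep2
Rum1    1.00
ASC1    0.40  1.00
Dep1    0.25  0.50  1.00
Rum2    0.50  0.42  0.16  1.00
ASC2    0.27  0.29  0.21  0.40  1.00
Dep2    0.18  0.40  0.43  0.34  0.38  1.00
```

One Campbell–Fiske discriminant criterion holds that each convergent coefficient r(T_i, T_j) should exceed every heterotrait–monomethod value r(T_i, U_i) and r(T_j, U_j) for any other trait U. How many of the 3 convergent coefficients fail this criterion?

2

Checking each validity diagonal entry against its comparison values:
Rum (methods 1·2): 0.50 vs {0.40, 0.40, 0.25, 0.34} → pass.
ASC (methods 1·2): 0.29 vs {0.40, 0.40, 0.50, 0.38} → fail.
Dep (methods 1·2): 0.43 vs {0.25, 0.34, 0.50, 0.38} → fail.
2 of 3 fail.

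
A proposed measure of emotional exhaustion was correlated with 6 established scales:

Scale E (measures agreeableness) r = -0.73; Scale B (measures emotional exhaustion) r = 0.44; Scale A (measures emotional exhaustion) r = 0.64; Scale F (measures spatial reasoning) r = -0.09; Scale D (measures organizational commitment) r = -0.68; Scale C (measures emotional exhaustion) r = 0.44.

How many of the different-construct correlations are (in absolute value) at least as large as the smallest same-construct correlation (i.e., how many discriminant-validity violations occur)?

Convergent (same construct = emotional exhaustion): Scale B, Scale A, Scale C.
Smallest convergent = 0.44. Discriminant |r|: 0.73, 0.09, 0.68; count ≥ 0.44 → 2.

2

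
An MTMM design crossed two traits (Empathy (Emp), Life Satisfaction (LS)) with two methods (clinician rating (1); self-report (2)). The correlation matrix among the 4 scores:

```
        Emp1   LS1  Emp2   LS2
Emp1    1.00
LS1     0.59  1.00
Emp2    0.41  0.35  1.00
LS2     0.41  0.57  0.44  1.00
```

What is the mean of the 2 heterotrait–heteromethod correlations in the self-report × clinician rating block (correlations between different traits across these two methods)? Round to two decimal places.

0.38

HTHM values (method 2 × method 1): 0.35, 0.41; mean = 0.76/2 = 0.38.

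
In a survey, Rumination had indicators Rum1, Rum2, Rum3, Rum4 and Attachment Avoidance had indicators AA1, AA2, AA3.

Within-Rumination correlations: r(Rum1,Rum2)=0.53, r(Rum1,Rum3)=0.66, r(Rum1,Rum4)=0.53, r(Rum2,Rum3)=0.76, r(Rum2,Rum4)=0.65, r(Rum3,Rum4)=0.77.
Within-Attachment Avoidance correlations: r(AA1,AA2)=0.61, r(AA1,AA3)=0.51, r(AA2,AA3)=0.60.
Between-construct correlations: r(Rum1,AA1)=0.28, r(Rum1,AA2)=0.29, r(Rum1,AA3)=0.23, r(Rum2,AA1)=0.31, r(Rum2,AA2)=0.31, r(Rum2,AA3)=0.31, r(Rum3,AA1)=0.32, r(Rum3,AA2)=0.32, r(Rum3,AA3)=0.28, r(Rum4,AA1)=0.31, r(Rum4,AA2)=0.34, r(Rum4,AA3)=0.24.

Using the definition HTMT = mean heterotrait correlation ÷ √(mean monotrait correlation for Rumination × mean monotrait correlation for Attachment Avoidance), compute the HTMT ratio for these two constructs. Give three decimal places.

0.483

Mean between = 3.54/12 = 0.2950.
Mean within-Rum = 3.90/6 = 0.6500; mean within-AA = 1.72/3 = 0.5733.
Geometric mean = √(0.6500 × 0.5733) = 0.6104.
HTMT = 0.2950 / 0.6104 = 0.483.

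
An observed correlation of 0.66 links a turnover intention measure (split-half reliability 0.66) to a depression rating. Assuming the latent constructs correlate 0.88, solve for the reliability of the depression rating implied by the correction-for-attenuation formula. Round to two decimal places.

r_true = r_obs / √(r_xx · r_yy) ⇒ 0.88 = 0.66 / √(0.66 · r_yy).
√(0.66 · r_yy) = 0.66 / 0.88 = 0.7500; 0.66 · r_yy = 0.5625; r_yy = 0.5625 / 0.66 ≈ 0.85.

0.85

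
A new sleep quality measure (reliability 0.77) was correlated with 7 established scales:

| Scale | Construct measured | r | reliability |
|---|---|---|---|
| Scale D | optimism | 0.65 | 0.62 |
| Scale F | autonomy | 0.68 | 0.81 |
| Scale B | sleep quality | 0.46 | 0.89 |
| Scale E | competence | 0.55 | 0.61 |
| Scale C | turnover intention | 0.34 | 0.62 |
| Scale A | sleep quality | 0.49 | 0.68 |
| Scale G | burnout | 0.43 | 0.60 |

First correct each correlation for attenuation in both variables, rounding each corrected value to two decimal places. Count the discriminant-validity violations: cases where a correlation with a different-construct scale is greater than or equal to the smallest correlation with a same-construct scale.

4

Disattenuated r (r / √(r_scale · r_new)):
  Scale D (disc): 0.65 / √(0.62·0.77) = 0.94
  Scale F (disc): 0.68 / √(0.81·0.77) = 0.86
  Scale B (conv): 0.46 / √(0.89·0.77) = 0.56
  Scale E (disc): 0.55 / √(0.61·0.77) = 0.80
  Scale C (disc): 0.34 / √(0.62·0.77) = 0.49
  Scale A (conv): 0.49 / √(0.68·0.77) = 0.68
  Scale G (disc): 0.43 / √(0.60·0.77) = 0.63
Smallest convergent = 0.56. Discriminant values: 0.94, 0.86, 0.80, 0.49, 0.63; count ≥ 0.56 → 4.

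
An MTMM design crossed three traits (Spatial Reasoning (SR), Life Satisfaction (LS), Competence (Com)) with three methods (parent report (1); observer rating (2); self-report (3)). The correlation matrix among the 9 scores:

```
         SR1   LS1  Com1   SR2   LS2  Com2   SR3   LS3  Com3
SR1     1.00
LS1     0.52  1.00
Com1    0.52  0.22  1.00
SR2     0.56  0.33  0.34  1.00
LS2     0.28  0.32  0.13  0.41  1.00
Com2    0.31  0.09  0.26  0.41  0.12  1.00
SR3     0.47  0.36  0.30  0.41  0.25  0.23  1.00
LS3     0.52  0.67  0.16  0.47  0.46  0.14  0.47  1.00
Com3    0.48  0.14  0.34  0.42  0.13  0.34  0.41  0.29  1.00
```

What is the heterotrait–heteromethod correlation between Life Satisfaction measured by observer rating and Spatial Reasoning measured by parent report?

Different traits and methods: r(LS2, SR1) = 0.28.

0.28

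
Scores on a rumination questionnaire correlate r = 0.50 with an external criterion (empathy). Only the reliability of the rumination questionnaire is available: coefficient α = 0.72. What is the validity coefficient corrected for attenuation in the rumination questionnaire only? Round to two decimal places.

0.59

Single correction: r_c = r_obs / √r_xx = 0.50 / √0.72 = 0.50 / 0.8485 ≈ 0.59.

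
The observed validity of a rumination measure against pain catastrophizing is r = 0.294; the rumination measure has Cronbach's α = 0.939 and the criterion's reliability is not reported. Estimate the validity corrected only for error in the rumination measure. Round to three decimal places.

Single correction: r_c = r_obs / √r_xx = 0.294 / √0.939 = 0.294 / 0.9690 ≈ 0.303.

0.303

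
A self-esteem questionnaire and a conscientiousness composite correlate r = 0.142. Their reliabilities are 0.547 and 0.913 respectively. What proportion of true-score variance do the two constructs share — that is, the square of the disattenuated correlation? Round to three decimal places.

Disattenuated r = 0.142 / √(0.547 × 0.913) = 0.142 / 0.7067 = 0.2009.
Shared true-score variance = 0.2009² = 0.0404 ≈ 0.040.

0.040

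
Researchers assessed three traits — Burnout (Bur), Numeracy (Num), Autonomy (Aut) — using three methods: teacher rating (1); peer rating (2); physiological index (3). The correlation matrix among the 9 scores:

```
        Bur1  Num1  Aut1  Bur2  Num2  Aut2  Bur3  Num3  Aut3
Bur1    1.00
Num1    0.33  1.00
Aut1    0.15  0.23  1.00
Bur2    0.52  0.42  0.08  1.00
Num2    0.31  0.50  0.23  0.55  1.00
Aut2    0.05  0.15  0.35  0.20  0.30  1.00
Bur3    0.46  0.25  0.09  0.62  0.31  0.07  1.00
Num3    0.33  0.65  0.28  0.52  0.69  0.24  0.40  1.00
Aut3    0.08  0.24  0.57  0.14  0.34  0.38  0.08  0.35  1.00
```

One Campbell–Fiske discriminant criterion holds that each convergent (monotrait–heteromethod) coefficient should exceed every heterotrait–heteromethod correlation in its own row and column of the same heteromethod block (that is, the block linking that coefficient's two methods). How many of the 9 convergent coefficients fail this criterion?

Checking each validity diagonal entry against its comparison values:
Bur (methods 1·2): 0.52 vs {0.31, 0.42, 0.05, 0.08} → pass.
Bur (methods 1·3): 0.46 vs {0.33, 0.25, 0.08, 0.09} → pass.
Bur (methods 2·3): 0.62 vs {0.52, 0.31, 0.14, 0.07} → pass.
Num (methods 1·2): 0.50 vs {0.42, 0.31, 0.15, 0.23} → pass.
Num (methods 1·3): 0.65 vs {0.25, 0.33, 0.24, 0.28} → pass.
Num (methods 2·3): 0.69 vs {0.31, 0.52, 0.34, 0.24} → pass.
Aut (methods 1·2): 0.35 vs {0.08, 0.05, 0.23, 0.15} → pass.
Aut (methods 1·3): 0.57 vs {0.09, 0.08, 0.28, 0.24} → pass.
Aut (methods 2·3): 0.38 vs {0.07, 0.14, 0.24, 0.34} → pass.
0 of 9 fail.

0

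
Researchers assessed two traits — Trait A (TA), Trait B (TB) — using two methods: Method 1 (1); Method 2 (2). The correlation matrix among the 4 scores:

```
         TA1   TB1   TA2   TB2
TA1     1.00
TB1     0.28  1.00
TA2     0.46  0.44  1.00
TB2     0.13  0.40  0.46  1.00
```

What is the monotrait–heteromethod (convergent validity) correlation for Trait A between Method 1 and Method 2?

Same trait (TA), different methods: r(TA1, TA2) = 0.46.

0.46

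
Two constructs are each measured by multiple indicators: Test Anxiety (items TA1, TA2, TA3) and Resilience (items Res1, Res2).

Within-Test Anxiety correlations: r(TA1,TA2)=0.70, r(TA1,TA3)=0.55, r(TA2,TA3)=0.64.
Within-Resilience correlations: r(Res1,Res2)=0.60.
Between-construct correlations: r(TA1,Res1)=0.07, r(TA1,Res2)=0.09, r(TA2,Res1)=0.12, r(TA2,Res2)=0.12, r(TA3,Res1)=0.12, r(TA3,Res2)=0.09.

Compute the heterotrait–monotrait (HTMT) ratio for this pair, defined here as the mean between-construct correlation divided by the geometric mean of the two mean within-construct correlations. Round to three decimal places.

0.165

Mean heterotrait r = 0.61/6 = 0.1017.
Mean within-TA = 1.89/3 = 0.6300; mean within-Res = 0.60/1 = 0.6000.
Geometric mean = √(0.6300 × 0.6000) = 0.6148.
HTMT = 0.1017 / 0.6148 = 0.165.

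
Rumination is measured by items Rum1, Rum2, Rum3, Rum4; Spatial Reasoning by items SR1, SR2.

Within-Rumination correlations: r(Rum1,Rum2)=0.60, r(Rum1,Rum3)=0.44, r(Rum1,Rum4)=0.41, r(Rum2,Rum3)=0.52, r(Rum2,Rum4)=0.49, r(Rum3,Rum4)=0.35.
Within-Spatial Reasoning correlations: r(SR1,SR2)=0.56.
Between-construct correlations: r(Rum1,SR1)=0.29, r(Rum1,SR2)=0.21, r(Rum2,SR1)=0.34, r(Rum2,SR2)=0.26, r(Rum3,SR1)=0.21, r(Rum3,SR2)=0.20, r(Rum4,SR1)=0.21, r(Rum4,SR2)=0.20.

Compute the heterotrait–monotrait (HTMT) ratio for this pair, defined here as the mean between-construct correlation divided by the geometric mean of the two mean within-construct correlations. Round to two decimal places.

Between-construct mean = 1.92/8 = 0.2400.
Mean within-Rum = 2.81/6 = 0.4683; mean within-SR = 0.56/1 = 0.5600.
Geometric mean = √(0.4683 × 0.5600) = 0.5121.
HTMT = 0.2400 / 0.5121 = 0.47.

0.47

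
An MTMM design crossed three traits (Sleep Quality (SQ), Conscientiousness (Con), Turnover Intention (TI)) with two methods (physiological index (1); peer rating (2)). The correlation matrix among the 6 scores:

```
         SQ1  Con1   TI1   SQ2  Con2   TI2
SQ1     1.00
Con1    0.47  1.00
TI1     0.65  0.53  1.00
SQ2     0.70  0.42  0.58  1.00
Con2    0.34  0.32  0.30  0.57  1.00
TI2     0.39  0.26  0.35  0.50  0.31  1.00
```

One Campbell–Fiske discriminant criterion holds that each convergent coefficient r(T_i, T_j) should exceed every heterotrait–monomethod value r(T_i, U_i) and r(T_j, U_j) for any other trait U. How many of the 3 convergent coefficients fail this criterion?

2

Checking each validity diagonal entry against its comparison values:
SQ (methods 1·2): 0.70 vs {0.47, 0.57, 0.65, 0.50} → pass.
Con (methods 1·2): 0.32 vs {0.47, 0.57, 0.53, 0.31} → fail.
TI (methods 1·2): 0.35 vs {0.65, 0.50, 0.53, 0.31} → fail.
2 of 3 fail.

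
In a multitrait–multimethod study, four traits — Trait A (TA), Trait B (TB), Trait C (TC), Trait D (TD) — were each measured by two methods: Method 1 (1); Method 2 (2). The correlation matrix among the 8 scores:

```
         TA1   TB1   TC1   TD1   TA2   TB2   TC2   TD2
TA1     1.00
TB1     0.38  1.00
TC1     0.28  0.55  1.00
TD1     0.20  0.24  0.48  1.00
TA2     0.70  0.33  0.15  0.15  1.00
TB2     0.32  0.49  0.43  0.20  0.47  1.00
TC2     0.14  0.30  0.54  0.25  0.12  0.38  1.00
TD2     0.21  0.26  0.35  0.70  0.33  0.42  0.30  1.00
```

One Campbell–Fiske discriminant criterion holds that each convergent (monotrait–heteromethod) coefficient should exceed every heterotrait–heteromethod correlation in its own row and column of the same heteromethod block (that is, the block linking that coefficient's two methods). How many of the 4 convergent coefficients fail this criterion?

Each convergent coefficient versus the relevant comparison correlations:
TA (methods 1·2): 0.70 vs {0.32, 0.33, 0.14, 0.15, 0.21, 0.15} → pass.
TB (methods 1·2): 0.49 vs {0.33, 0.32, 0.30, 0.43, 0.26, 0.20} → pass.
TC (methods 1·2): 0.54 vs {0.15, 0.14, 0.43, 0.30, 0.35, 0.25} → pass.
TD (methods 1·2): 0.70 vs {0.15, 0.21, 0.20, 0.26, 0.25, 0.35} → pass.
0 of 4 fail.

0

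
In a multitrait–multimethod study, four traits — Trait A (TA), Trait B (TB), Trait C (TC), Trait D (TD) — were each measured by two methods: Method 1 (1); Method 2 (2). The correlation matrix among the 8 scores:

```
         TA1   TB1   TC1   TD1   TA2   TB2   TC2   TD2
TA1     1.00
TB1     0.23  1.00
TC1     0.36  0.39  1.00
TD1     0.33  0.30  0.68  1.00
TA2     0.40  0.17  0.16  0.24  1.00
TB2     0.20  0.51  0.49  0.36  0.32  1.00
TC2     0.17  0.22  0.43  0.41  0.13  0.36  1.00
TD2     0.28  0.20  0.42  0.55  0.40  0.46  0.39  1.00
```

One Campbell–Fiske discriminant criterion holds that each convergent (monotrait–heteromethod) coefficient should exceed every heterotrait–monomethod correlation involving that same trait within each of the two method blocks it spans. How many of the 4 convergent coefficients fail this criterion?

3

Checking each validity diagonal entry against its comparison values:
TA (methods 1·2): 0.40 vs {0.23, 0.32, 0.36, 0.13, 0.33, 0.40} → fail.
TB (methods 1·2): 0.51 vs {0.23, 0.32, 0.39, 0.36, 0.30, 0.46} → pass.
TC (methods 1·2): 0.43 vs {0.36, 0.13, 0.39, 0.36, 0.68, 0.39} → fail.
TD (methods 1·2): 0.55 vs {0.33, 0.40, 0.30, 0.46, 0.68, 0.39} → fail.
3 of 4 fail.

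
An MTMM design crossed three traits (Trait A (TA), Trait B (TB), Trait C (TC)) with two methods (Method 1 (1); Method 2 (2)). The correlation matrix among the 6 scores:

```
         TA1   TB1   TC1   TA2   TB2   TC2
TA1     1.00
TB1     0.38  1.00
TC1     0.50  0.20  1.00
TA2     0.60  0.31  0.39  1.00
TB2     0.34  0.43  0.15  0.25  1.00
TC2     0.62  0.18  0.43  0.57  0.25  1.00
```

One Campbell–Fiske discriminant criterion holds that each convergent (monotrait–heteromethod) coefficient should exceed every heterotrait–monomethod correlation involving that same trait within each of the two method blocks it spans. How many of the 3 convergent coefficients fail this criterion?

Each convergent coefficient versus the relevant comparison correlations:
TA (methods 1·2): 0.60 vs {0.38, 0.25, 0.50, 0.57} → pass.
TB (methods 1·2): 0.43 vs {0.38, 0.25, 0.20, 0.25} → pass.
TC (methods 1·2): 0.43 vs {0.50, 0.57, 0.20, 0.25} → fail.
1 of 3 fail.

1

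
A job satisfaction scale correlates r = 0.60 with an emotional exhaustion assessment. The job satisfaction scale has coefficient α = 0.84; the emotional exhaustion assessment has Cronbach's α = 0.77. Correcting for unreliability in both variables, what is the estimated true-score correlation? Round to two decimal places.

0.75

r_true = r_obs / √(r_xx · r_yy) = 0.60 / √(0.84 × 0.77) = 0.60 / √0.6468 = 0.60 / 0.8042 ≈ 0.75.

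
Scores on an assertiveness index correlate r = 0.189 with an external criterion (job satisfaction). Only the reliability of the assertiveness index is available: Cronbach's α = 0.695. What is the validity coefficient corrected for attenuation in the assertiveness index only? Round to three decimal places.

0.227

Single correction: r_c = r_obs / √r_xx = 0.189 / √0.695 = 0.189 / 0.8337 ≈ 0.227.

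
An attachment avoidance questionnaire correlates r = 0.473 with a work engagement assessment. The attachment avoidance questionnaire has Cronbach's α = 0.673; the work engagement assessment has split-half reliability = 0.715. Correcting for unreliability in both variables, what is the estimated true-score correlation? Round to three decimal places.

r_true = r_obs / √(r_xx · r_yy) = 0.473 / √(0.673 × 0.715) = 0.473 / √0.481195 = 0.473 / 0.6937 ≈ 0.682.

0.682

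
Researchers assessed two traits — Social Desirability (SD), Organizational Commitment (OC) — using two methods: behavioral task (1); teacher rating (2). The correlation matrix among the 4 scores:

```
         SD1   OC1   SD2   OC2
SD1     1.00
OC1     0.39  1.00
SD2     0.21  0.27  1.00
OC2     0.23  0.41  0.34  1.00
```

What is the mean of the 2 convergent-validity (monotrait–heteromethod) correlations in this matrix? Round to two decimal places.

0.31

Convergent values: 0.21, 0.41; mean = 0.62/2 = 0.31.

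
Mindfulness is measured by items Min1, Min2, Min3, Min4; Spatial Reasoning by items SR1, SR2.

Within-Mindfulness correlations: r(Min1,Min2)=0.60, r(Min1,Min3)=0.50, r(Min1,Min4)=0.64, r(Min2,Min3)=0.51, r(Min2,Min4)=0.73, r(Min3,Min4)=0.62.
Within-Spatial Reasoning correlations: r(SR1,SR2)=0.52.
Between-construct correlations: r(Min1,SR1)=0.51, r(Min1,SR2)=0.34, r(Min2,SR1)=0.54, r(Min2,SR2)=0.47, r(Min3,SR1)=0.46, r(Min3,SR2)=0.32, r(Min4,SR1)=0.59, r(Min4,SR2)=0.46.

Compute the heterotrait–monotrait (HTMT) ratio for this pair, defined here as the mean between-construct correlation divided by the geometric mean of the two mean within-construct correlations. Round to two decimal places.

0.83

Mean heterotrait r = 3.69/8 = 0.4613.
Mean within-Min = 3.60/6 = 0.6000; mean within-SR = 0.52/1 = 0.5200.
Geometric mean = √(0.6000 × 0.5200) = 0.5586.
HTMT = 0.4613 / 0.5586 = 0.83.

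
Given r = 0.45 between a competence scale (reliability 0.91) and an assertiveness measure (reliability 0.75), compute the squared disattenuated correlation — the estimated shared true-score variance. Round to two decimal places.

0.30

Disattenuated r = 0.45 / √(0.91 × 0.75) = 0.45 / 0.8261 = 0.5447.
Shared true-score variance = 0.5447² = 0.2967 ≈ 0.30.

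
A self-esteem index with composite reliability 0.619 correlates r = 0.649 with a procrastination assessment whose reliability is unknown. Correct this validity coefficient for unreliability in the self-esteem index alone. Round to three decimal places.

0.825

Single correction: r_c = r_obs / √r_xx = 0.649 / √0.619 = 0.649 / 0.7868 ≈ 0.825.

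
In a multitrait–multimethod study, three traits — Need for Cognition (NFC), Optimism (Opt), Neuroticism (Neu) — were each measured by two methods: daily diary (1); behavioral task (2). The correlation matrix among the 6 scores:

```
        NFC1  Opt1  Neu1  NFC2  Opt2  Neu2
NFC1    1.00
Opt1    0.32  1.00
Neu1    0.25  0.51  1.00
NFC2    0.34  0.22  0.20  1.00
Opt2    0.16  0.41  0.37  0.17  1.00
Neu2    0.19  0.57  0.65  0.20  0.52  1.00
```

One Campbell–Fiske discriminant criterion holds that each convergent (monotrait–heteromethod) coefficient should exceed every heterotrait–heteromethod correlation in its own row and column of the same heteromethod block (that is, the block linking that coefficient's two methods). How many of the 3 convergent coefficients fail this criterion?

1

Checking each validity diagonal entry against its comparison values:
NFC (methods 1·2): 0.34 vs {0.16, 0.22, 0.19, 0.20} → pass.
Opt (methods 1·2): 0.41 vs {0.22, 0.16, 0.57, 0.37} → fail.
Neu (methods 1·2): 0.65 vs {0.20, 0.19, 0.37, 0.57} → pass.
1 of 3 fail.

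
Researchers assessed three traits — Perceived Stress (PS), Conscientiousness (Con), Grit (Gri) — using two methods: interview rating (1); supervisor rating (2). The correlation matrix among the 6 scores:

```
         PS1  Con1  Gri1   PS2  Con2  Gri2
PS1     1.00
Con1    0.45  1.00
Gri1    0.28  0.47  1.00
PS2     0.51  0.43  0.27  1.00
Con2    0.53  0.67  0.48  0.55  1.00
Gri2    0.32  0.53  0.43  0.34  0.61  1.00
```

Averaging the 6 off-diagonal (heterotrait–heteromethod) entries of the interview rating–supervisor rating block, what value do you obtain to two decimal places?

0.43

HTHM values (method 1 × method 2): 0.53, 0.32, 0.43, 0.53, 0.27, 0.48; mean = 2.56/6 = 0.43.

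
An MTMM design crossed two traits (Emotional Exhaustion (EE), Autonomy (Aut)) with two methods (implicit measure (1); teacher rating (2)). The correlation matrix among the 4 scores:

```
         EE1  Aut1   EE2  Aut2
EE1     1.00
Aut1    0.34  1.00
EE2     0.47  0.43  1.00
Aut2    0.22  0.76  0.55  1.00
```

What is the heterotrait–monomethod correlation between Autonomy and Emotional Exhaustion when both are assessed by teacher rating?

0.55

Different traits, same method: r(Aut2, EE2) = 0.55.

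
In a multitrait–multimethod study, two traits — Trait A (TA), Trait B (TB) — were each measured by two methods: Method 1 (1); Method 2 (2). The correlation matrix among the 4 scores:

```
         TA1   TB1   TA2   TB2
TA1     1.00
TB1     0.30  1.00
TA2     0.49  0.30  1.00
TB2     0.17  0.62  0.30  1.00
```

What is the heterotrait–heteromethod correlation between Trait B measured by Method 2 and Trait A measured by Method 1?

Different traits and methods: r(TB2, TA1) = 0.17.

0.17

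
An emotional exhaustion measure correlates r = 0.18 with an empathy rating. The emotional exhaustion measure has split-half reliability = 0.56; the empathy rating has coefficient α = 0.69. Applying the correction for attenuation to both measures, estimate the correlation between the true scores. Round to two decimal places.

r_true = r_obs / √(r_xx · r_yy) = 0.18 / √(0.56 × 0.69) = 0.18 / √0.3864 = 0.18 / 0.6216 ≈ 0.29.

0.29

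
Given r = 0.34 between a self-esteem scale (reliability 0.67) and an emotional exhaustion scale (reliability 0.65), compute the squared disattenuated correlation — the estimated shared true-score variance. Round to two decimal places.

0.27

Disattenuated r = 0.34 / √(0.67 × 0.65) = 0.34 / 0.6599 = 0.5152.
Shared true-score variance = 0.5152² = 0.2654 ≈ 0.27.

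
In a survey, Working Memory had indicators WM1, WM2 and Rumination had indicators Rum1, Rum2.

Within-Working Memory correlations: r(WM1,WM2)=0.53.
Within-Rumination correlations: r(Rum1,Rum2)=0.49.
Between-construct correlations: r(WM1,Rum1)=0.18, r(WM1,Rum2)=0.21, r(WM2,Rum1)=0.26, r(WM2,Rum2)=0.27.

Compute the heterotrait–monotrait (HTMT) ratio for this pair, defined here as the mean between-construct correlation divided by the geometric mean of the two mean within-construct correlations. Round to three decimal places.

Mean heterotrait r = 0.92/4 = 0.2300.
Mean within-WM = 0.53/1 = 0.5300; mean within-Rum = 0.49/1 = 0.4900.
Geometric mean = √(0.5300 × 0.4900) = 0.5096.
HTMT = 0.2300 / 0.5096 = 0.451.

0.451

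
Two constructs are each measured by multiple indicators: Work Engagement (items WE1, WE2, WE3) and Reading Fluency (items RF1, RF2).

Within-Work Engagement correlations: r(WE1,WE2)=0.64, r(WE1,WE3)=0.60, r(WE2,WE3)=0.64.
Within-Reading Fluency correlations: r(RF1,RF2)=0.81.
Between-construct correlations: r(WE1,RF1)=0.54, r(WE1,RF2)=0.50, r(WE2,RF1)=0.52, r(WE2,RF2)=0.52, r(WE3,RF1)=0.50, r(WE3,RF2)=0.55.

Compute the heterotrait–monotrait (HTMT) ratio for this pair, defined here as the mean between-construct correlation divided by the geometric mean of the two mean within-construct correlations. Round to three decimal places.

Mean between = 3.13/6 = 0.5217.
Mean within-WE = 1.88/3 = 0.6267; mean within-RF = 0.81/1 = 0.8100.
Geometric mean = √(0.6267 × 0.8100) = 0.7125.
HTMT = 0.5217 / 0.7125 = 0.732.

0.732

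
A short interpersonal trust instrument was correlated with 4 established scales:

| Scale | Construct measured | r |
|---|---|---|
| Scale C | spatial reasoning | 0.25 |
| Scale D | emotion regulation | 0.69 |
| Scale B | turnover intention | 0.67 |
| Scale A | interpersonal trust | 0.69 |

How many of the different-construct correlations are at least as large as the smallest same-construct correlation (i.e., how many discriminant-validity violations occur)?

Convergent (same construct = interpersonal trust): Scale A.
Smallest convergent = 0.69. Discriminant values: 0.25, 0.69, 0.67; count ≥ 0.69 → 1.

1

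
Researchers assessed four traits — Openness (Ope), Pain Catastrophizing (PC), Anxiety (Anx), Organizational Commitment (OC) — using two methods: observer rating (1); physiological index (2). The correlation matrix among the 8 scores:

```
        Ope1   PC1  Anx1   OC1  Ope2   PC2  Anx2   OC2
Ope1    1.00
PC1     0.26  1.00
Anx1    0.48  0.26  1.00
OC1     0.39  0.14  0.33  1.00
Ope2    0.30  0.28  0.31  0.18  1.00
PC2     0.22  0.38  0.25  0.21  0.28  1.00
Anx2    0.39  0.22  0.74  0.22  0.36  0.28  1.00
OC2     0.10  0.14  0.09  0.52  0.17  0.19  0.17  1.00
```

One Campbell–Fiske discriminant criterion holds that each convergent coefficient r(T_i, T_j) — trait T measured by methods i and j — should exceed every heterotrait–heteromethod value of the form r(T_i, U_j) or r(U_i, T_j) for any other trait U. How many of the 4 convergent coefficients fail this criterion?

Checking each validity diagonal entry against its comparison values:
Ope (methods 1·2): 0.30 vs {0.22, 0.28, 0.39, 0.31, 0.10, 0.18} → fail.
PC (methods 1·2): 0.38 vs {0.28, 0.22, 0.22, 0.25, 0.14, 0.21} → pass.
Anx (methods 1·2): 0.74 vs {0.31, 0.39, 0.25, 0.22, 0.09, 0.22} → pass.
OC (methods 1·2): 0.52 vs {0.18, 0.10, 0.21, 0.14, 0.22, 0.09} → pass.
1 of 4 fail.

1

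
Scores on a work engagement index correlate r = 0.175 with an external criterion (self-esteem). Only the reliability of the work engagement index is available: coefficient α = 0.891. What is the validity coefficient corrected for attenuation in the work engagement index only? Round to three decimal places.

Single correction: r_c = r_obs / √r_xx = 0.175 / √0.891 = 0.175 / 0.9439 ≈ 0.185.

0.185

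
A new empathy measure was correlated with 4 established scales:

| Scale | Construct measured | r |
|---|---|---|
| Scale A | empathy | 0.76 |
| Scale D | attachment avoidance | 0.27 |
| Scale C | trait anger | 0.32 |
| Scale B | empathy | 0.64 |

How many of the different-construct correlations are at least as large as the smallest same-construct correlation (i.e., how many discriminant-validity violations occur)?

Convergent (same construct = empathy): Scale A, Scale B.
Smallest convergent = 0.64. Discriminant values: 0.27, 0.32; count ≥ 0.64 → 0.

0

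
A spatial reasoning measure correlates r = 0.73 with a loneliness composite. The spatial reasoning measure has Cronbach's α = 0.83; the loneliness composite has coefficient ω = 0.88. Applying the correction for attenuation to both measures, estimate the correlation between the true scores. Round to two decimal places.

r_true = r_obs / √(r_xx · r_yy) = 0.73 / √(0.83 × 0.88) = 0.73 / √0.7304 = 0.73 / 0.8546 ≈ 0.85.

0.85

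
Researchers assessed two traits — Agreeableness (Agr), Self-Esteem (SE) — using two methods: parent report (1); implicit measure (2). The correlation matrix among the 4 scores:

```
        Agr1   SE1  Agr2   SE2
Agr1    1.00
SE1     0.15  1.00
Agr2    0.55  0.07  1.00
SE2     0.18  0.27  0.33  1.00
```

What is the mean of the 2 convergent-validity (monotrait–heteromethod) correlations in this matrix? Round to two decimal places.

Convergent values: 0.55, 0.27; mean = 0.82/2 = 0.41.

0.41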